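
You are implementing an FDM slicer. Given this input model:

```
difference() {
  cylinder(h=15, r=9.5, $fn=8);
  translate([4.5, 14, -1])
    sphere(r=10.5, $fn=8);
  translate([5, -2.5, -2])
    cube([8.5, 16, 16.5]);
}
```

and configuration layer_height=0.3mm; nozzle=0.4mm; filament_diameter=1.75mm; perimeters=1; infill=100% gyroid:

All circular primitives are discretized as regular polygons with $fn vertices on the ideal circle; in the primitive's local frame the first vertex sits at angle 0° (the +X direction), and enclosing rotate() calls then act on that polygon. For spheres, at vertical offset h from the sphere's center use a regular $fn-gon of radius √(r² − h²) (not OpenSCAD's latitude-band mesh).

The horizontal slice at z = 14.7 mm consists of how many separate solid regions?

1

At z = 14.7 mm: the r=9.5 cylinder gives a regular 8-gon of circumradius 9.5 (constant along its height); the sphere at (4.5, 14) is not intersected at this z (|z−center|=15.700 > r=10.5); the cube at (5, -2.5) is absent (z outside [-2, 14.5]); Subtracting the remaining from the first: none of the subtracted shapes is present at this height, so the r=9.5 cylinder is unchanged — 1 connected region. The result has 1 disconnected region.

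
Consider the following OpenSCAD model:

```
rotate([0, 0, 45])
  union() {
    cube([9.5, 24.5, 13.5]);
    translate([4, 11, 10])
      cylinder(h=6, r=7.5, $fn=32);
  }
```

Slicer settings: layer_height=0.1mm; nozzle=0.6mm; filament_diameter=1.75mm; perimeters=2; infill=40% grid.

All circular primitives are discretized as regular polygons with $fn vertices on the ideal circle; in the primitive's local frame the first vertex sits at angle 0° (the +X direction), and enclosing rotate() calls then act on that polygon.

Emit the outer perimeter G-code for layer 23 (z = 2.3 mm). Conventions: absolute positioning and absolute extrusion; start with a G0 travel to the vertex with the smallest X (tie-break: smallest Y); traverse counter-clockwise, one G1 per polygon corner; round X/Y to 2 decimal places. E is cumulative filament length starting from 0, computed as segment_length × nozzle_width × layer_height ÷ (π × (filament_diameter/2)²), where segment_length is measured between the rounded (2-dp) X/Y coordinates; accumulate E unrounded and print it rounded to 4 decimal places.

At z = 2.3 mm: the cube is present — its section is the full 9.5×24.5 rectangle; the cylinder at (4, 11) is absent (z outside [10, 16]); Taking the union: only the 9.5×24.5 cube is present, so the union is just that shape — 1 connected region; (rotated 45° about Z; rotation is an isometry so areas/perimeters/island counts are preserved). The outline is a single polygon with 4 vertices. Extrusion per mm of travel: 0.6 × 0.1 / (π × 0.875²) = 0.024945. Accumulating E over each segment gives final E = 1.6962.

G0 X-17.32 Y17.32 Z2.30
G1 X0.00 Y0.00 E0.6110
G1 X6.72 Y6.72 E0.8481
G1 X-10.61 Y24.04 E1.4593
G1 X-17.32 Y17.32 E1.6962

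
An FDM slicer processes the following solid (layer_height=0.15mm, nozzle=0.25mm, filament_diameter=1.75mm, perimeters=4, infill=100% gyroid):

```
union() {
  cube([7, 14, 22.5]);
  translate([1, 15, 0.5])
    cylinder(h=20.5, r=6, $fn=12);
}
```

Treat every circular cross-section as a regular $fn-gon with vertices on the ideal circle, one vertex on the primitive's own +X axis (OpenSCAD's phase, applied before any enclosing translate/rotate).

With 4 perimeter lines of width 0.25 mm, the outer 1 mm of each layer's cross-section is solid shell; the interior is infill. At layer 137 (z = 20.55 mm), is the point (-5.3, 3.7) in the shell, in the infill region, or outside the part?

At z = 20.55 mm: the 7×14 cube contributes its full rectangle; the cylinder at (1, 15): section is a regular 12-gon, circumradius r=6; Merging all regions: the regions partially overlap (shared area 26.00 mm²), so overlapping operands fuse into one piece — 1 connected region. Overall, the cross-section is a single solid region. The nearest boundary edge runs (0.00, 0.00)→(0.00, 9.27); distance from the point to it = 5.30 mm. The point is not inside any of the regions above, so it lies outside the cross-section (5.30 mm from the nearest boundary).

outside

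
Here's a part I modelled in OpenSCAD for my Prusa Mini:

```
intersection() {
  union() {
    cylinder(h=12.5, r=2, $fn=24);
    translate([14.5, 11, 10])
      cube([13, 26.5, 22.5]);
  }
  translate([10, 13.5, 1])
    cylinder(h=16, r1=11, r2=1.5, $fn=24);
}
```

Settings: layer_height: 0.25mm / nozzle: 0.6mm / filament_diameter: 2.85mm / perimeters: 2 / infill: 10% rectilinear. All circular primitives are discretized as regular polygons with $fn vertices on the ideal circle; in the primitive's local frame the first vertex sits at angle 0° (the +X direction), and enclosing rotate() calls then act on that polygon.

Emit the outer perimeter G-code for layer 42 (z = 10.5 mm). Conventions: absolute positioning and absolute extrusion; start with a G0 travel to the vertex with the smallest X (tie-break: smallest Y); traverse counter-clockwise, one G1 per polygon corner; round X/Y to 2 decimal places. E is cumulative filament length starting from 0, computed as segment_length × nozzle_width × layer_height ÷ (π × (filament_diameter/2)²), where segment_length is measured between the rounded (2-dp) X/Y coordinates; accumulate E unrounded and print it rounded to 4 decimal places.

At z = 10.5 mm: the cylinder: section is a regular 24-gon, circumradius r=2; the 13×26.5 cube at (14.5, 11) contributes its full rectangle; Merging all regions: the 2 present regions are separate (no shared area or edge), so areas and boundary lengths simply add and each stays a separate island — 2 connected regions; the cone at (10, 13.5) contributes a regular 24-gon of circumradius 5.359 (interpolated between r1=11 and r2=1.5 at t=0.594); After intersecting: the cone at (10, 13.5) partially overlaps that combined region; clipping to the common part keeps 3.17 mm² — 1 connected region. The outline is a single polygon with 7 vertices. Extrusion per mm of travel: 0.6 × 0.25 / (π × 1.425²) = 0.023513. Accumulating E over each segment gives final E = 0.2636.

G0 X14.50 Y11.00 Z10.50
G1 X14.72 Y11.00 E0.0052
G1 X15.18 Y12.11 E0.0334
G1 X15.36 Y13.50 E0.0664
G1 X15.18 Y14.89 E0.0993
G1 X14.64 Y16.18 E0.1322
G1 X14.50 Y16.36 E0.1376
G1 X14.50 Y11.00 E0.2636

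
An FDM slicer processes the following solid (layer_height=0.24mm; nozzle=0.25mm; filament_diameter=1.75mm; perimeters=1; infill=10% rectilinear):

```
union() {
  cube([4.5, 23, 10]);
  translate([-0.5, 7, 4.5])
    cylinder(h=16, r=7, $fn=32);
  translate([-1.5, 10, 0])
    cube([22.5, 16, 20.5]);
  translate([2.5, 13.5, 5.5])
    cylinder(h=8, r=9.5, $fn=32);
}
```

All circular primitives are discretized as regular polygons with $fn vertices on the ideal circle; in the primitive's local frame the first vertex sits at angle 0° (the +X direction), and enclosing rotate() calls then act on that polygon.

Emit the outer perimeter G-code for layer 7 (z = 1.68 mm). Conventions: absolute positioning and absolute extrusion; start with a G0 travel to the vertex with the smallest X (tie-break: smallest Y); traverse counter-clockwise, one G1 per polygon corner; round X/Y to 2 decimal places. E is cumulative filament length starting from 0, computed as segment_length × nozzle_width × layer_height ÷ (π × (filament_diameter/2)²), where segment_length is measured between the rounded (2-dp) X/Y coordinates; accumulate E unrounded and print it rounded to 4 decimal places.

G0 X-1.50 Y10.00 Z1.68
G1 X0.00 Y10.00 E0.0374
G1 X0.00 Y0.00 E0.2869
G1 X4.50 Y0.00 E0.3991
G1 X4.50 Y10.00 E0.6486
G1 X21.00 Y10.00 E1.0602
G1 X21.00 Y26.00 E1.4593
G1 X-1.50 Y26.00 E2.0206
G1 X-1.50 Y10.00 E2.4197

At z = 1.68 mm: the cube (footprint 4.5×23) is included at this height; the cylinder at (-0.5, 7) does not reach this height (z outside [4.5, 20.5]); the cube at (-1.5, 10) (footprint 22.5×16) is included at this height; the cylinder at (2.5, 13.5) does not reach this height (z outside [5.5, 13.5]); Merging all regions: the regions partially overlap (shared area 58.50 mm²), so overlapping operands fuse into one piece — 1 connected region. The outline is a single polygon with 8 vertices. Extrusion per mm of travel: 0.25 × 0.24 / (π × 0.875²) = 0.024945. Accumulating E over each segment gives final E = 2.4197.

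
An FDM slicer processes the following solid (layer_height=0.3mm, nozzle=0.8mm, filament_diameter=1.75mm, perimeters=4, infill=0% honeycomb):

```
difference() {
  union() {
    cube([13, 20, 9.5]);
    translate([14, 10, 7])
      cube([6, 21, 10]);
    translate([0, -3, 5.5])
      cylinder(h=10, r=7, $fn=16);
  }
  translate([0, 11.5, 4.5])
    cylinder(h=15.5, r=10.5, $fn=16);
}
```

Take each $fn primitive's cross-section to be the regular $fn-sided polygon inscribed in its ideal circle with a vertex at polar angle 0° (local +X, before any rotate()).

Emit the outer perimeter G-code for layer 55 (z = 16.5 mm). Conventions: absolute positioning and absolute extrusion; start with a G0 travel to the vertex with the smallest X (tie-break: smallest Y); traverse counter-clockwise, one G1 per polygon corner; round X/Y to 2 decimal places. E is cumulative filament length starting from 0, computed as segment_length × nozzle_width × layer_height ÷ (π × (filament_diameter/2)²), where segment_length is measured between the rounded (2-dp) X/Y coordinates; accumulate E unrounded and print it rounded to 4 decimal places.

G0 X14.00 Y10.00 Z16.50
G1 X20.00 Y10.00 E0.5987
G1 X20.00 Y31.00 E2.6941
G1 X14.00 Y31.00 E3.2928
G1 X14.00 Y10.00 E5.3881

At z = 16.5 mm: the cube is not intersected at this z (z outside [0, 9.5]); the 6×21 cube at (14, 10) contributes its full rectangle; the cylinder at (0, -3) does not reach this height (z outside [5.5, 15.5]); Taking the union: only the 6×21 cube at (14, 10) is present, so the union is just that shape — 1 connected region; the r=10.5 cylinder at (0, 11.5) contributes a regular 16-gon of circumradius 10.5; Subtracting the remaining from the first: starting from the result so far, the r=10.5 cylinder at (0, 11.5) misses the remaining region (no effect) — 1 connected region. The outline is a single polygon with 4 vertices. Extrusion per mm of travel: 0.8 × 0.3 / (π × 0.875²) = 0.099780. Accumulating E over each segment gives final E = 5.3881.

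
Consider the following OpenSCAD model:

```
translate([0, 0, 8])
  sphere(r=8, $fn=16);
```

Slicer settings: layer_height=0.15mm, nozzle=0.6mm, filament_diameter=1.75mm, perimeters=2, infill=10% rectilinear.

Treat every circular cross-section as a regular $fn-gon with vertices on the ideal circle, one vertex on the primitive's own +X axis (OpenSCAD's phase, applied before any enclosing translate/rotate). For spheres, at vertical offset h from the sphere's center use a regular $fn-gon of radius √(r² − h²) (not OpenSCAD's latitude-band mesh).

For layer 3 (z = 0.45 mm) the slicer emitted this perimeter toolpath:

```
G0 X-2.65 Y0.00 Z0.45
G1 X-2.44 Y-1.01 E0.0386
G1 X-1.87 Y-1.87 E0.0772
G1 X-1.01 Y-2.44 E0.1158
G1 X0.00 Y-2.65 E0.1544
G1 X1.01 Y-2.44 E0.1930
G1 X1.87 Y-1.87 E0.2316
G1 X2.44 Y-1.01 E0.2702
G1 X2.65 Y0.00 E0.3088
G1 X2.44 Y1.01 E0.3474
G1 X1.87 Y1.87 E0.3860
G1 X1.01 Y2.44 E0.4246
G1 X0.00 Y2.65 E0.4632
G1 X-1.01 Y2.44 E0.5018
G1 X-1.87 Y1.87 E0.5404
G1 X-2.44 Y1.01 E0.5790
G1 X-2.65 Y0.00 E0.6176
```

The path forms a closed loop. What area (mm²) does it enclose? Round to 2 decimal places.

21.40 mm²

Apply the shoelace formula to the sequence of (X, Y) vertices; enclosed area = 21.40 mm².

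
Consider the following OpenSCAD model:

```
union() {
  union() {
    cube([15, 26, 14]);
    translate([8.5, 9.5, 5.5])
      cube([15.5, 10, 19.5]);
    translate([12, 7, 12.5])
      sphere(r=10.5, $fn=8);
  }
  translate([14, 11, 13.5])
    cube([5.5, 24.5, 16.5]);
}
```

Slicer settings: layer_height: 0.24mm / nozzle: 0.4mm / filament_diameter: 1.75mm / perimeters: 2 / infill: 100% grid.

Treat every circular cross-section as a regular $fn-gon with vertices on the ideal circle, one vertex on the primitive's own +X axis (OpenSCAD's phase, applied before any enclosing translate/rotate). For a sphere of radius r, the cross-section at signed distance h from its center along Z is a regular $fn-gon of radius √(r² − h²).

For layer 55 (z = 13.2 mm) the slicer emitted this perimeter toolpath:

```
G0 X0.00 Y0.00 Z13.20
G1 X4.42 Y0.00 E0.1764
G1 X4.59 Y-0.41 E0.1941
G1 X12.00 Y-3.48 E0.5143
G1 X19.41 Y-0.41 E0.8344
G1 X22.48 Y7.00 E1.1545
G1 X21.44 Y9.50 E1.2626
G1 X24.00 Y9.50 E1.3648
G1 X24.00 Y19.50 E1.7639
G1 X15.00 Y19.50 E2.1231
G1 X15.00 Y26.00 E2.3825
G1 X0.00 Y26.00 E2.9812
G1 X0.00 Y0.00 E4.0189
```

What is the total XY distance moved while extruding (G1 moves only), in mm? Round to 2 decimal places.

100.69 mm

Sum the Euclidean lengths of each G1 segment: total = 100.69 mm.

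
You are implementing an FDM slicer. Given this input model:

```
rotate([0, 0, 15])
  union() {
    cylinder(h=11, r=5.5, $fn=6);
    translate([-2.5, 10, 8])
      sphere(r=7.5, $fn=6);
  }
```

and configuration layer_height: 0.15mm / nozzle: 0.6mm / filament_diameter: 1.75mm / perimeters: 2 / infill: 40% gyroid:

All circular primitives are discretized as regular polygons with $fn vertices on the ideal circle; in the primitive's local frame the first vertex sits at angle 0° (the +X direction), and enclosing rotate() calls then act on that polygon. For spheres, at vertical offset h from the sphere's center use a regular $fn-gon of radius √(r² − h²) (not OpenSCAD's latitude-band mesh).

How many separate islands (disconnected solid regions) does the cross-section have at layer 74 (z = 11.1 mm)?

At z = 11.1 mm: the cylinder is absent (z outside [0, 11]); the sphere at (-2.5, 10): section is a regular 6-gon, circumradius = √(r²−h²) = √(7.5²−3.1²) = 6.829; Taking the union: only the r=7.5 sphere at (-2.5, 10) is present, so the union is just that shape — 1 connected region; (whole slice rotated 15° about Z — lengths, areas and connectivity unchanged). Overall, the cross-section is a single solid region. Island count = 1.

1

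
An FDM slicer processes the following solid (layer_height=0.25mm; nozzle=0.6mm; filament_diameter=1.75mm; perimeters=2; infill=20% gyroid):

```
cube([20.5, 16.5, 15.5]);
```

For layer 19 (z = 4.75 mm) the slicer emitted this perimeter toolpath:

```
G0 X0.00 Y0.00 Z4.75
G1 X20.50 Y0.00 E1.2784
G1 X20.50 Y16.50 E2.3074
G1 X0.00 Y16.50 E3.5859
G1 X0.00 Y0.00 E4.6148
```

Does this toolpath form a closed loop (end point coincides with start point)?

yes

Start point (G0): (0.00, 0.00). End point (last G1): the path returns to the start — closed.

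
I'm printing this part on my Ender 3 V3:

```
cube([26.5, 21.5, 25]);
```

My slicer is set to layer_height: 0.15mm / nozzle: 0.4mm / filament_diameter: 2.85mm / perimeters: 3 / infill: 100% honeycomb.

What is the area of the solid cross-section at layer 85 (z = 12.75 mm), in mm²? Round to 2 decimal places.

569.75 mm²

At z = 12.75 mm: the cube is present — its section is the full 26.5×21.5 rectangle (area 569.75 mm²). Overall, the cross-section is a single solid region. Net area = 569.75 mm².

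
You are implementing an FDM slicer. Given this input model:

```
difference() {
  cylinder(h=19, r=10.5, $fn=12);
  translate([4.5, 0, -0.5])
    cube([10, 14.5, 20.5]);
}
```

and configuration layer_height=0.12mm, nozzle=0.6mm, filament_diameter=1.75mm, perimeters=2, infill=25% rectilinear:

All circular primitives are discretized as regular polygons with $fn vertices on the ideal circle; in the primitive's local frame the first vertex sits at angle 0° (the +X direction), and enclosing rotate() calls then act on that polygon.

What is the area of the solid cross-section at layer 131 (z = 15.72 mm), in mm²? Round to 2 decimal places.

At z = 15.72 mm: the r=10.5 cylinder contributes a regular 12-gon of circumradius 10.5 (area = (12/2)·10.500²·sin(360°/12) = 330.75 mm²); the cube at (4.5, 0) (footprint 10×14.5) is included at this height (area 145.00 mm²); Taking the first minus the rest: starting from the r=10.5 cylinder (330.75 mm²), the 10×14.5 cube at (4.5, 0) partially overlaps it — only the 38.15 mm² overlap (of its 145.00 mm²) is removed, clipping the outline — area = 292.60 mm². Overall, the cross-section is a single solid region. Net area = 292.60 mm².

292.60 mm²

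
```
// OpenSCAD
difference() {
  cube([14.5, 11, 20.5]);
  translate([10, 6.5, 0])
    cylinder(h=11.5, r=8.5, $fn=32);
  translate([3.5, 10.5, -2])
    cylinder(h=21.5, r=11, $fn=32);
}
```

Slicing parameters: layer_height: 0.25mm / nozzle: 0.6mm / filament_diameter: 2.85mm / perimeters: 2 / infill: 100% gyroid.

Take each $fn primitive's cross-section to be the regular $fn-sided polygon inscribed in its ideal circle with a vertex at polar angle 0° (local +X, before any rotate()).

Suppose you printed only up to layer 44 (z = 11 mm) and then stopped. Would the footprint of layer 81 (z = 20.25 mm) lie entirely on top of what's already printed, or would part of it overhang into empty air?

part overhangs

Compare the two slices. At z = 11: the 14.5×11 cube contributes its full rectangle (area 159.50 mm²); the r=8.5 cylinder at (10, 6.5) gives a regular 32-gon of circumradius 8.5 (constant along its height) (area = (32/2)·8.500²·sin(360°/32) = 225.52 mm²); the cylinder at (3.5, 10.5): section is a regular 32-gon, circumradius r=11 (area = (32/2)·11.000²·sin(360°/32) = 377.69 mm²); Subtracting the remaining from the first: starting from the 14.5×11 cube (159.50 mm²), the r=8.5 cylinder at (10, 6.5) partially overlaps it — only the 134.80 mm² overlap (of its 225.52 mm²) is removed, clipping the outline; the r=11 cylinder at (3.5, 10.5) partially overlaps it — only the 24.68 mm² overlap (of its 377.69 mm²) is removed, clipping the outline — area = 0.02 mm². At z = 20.25: the 14.5×11 cube contributes its full rectangle (area 159.50 mm²); the cylinder at (10, 6.5) is absent (z outside [0, 11.5]); the cylinder at (3.5, 10.5) is not intersected at this z (z outside [-2, 19.5]); Taking the first minus the rest: none of the subtracted shapes is present at this height, so the 14.5×11 cube is unchanged — area = 159.50 mm². Checking containment: at z = 20.25 the cross-section extends beyond the z = 11 cross-section by about 159.48 mm².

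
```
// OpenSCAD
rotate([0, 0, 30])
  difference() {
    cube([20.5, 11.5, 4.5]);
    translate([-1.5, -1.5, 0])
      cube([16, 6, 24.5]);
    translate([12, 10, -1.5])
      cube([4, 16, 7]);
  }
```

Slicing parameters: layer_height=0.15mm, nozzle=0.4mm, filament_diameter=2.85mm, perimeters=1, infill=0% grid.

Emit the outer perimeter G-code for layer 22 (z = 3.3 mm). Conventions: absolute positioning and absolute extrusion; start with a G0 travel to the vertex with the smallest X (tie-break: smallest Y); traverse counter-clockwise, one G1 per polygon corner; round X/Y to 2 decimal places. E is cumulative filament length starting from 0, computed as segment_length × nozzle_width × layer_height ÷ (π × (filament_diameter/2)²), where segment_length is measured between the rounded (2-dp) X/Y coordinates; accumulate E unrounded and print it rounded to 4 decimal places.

G0 X-5.75 Y9.96 Z3.30
G1 X-2.25 Y3.90 E0.0658
G1 X10.31 Y11.15 E0.2022
G1 X12.56 Y7.25 E0.2446
G1 X17.75 Y10.25 E0.3009
G1 X12.00 Y20.21 E0.4091
G1 X8.11 Y17.96 E0.4514
G1 X8.86 Y16.66 E0.4655
G1 X5.39 Y14.66 E0.5032
G1 X4.64 Y15.96 E0.5173
G1 X-5.75 Y9.96 E0.6301

At z = 3.3 mm: the 20.5×11.5 cube contributes its full rectangle; the cube at (-1.5, -1.5) (footprint 16×6) is included at this height; the cube at (12, 10) (footprint 4×16) is included at this height; Taking the first minus the rest: starting from the 20.5×11.5 cube, the 16×6 cube at (-1.5, -1.5) partially overlaps it — only the 65.25 mm² overlap (of its 96.00 mm²) is removed, clipping the outline; the 4×16 cube at (12, 10) partially overlaps it — only the 6.00 mm² overlap (of its 64.00 mm²) is removed, clipping the outline — 1 connected region; (whole slice rotated 30° about Z — lengths, areas and connectivity unchanged). The outline is a single polygon with 10 vertices. Extrusion per mm of travel: 0.4 × 0.15 / (π × 1.425²) = 0.009405. Accumulating E over each segment gives final E = 0.6301.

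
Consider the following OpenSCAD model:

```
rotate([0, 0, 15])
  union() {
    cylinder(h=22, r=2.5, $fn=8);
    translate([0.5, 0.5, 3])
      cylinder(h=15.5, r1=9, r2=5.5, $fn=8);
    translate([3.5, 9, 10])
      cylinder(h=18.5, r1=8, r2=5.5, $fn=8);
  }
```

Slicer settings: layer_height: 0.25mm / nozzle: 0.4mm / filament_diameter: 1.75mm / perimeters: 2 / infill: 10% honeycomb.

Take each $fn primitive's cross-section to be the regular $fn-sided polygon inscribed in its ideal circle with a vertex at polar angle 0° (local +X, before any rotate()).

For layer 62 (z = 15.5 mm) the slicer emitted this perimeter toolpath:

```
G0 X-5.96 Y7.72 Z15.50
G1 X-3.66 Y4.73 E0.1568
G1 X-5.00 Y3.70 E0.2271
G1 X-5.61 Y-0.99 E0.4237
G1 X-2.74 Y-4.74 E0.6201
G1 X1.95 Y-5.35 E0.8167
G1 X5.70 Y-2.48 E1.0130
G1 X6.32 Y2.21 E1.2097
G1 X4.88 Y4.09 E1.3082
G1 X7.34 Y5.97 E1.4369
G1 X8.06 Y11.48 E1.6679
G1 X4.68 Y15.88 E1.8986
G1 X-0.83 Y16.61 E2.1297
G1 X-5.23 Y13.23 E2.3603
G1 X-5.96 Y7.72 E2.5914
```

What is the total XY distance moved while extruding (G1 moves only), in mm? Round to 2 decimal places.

Sum the Euclidean lengths of each G1 segment: total = 62.33 mm.

62.33 mm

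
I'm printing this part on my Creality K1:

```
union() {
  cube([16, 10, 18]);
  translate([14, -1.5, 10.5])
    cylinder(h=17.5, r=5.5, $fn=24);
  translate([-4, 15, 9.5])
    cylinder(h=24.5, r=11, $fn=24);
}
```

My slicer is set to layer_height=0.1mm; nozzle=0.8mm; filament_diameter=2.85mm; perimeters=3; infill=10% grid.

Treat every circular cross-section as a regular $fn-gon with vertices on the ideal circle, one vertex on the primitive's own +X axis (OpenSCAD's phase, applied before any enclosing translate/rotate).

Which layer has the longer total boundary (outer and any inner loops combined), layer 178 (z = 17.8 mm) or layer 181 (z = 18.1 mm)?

layer 178 (z = 17.8 mm)

Layer 178 (z = 17.8): the 16×10 cube contributes its full rectangle (perimeter 52.00 mm); the r=5.5 cylinder at (14, -1.5) gives a regular 24-gon of circumradius 5.5 (constant along its height) (perimeter = 2·24·5.500·sin(180°/24) = 34.46 mm); the cylinder at (-4, 15): section is a regular 24-gon, circumradius r=11 (perimeter = 2·24·11.000·sin(180°/24) = 68.92 mm); Combining (union): the regions partially overlap (shared area 41.57 mm²), so the edge portions inside another operand are dropped and the merged outline is re-measured after clipping — boundary = 116.58 mm. So its perimeter = 116.58 mm. Layer 181 (z = 18.1): the cube does not reach this height (z outside [0, 18]); the r=5.5 cylinder at (14, -1.5) gives a regular 24-gon of circumradius 5.5 (constant along its height) (perimeter = 2·24·5.500·sin(180°/24) = 34.46 mm); the cylinder at (-4, 15): section is a regular 24-gon, circumradius r=11 (perimeter = 2·24·11.000·sin(180°/24) = 68.92 mm); Taking the union: the 2 present regions are separate (no shared area or edge), so areas and boundary lengths simply add and each stays a separate island — boundary = 103.38 mm. So its perimeter = 103.38 mm. Layer 178 is larger (116.58 vs 103.38 mm).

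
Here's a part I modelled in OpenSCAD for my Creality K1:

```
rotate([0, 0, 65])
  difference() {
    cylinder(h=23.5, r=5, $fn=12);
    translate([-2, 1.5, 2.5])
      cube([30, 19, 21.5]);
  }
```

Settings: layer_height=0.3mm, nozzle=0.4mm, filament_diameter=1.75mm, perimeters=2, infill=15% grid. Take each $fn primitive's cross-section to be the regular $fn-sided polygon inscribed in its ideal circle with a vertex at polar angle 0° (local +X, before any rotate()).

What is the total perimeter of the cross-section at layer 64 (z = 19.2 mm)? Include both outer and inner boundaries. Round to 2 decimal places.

At z = 19.2 mm: the cylinder: section is a regular 12-gon, circumradius r=5 (perimeter = 2·12·5.000·sin(180°/12) = 31.06 mm); the 30×19 cube at (-2, 1.5) contributes its full rectangle (perimeter 98.00 mm); Subtracting the remaining from the first: starting from the r=5 cylinder, the 30×19 cube at (-2, 1.5) partially overlaps it — only the 18.02 mm² overlap (of its 570.00 mm²) is removed, clipping the outline — boundary = 32.34 mm; (rotated 65° about Z; rotation is an isometry so areas/perimeters/island counts are preserved). Overall, the cross-section is a single solid region. Total boundary length (outer) = 32.34 mm.

32.34 mm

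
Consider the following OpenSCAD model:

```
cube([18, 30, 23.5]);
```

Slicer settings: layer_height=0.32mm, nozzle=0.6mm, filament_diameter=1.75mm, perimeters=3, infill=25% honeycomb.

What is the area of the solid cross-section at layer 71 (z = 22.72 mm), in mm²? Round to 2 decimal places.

At z = 22.72 mm: the cube is present — its section is the full 18×30 rectangle (area 540.00 mm²). Overall, the cross-section is a single solid region. Net area = 540.00 mm².

540.00 mm²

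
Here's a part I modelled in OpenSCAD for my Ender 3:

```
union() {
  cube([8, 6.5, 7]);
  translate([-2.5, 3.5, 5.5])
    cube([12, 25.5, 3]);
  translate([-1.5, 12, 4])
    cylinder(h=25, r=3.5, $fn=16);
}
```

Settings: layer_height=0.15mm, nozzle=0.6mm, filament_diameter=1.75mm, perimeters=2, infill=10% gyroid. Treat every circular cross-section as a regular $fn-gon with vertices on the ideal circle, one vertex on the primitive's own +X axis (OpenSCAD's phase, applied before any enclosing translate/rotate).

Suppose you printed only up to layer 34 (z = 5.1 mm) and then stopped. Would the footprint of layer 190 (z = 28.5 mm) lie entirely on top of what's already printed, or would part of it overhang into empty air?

entirely on top

Compare the two slices. At z = 5.1: the cube is present — its section is the full 8×6.5 rectangle (area 52.00 mm²); the cube at (-2.5, 3.5) does not reach this height (z outside [5.5, 8.5]); the r=3.5 cylinder at (-1.5, 12) gives a regular 16-gon of circumradius 3.5 (constant along its height) (area = (16/2)·3.500²·sin(360°/16) = 37.50 mm²); Taking the union: the 2 present regions are separate (no shared area or edge), so areas and boundary lengths simply add and each stays a separate island — area = 89.50 mm². At z = 28.5: the cube is not intersected at this z (z outside [0, 7]); the cube at (-2.5, 3.5) is absent (z outside [5.5, 8.5]); the cylinder at (-1.5, 12): section is a regular 16-gon, circumradius r=3.5 (area = (16/2)·3.500²·sin(360°/16) = 37.50 mm²); Merging all regions: only the r=3.5 cylinder at (-1.5, 12) is present, so the union is just that shape — area = 37.50 mm². Checking containment: the cross-section at z = 28.5 is a subset of the cross-section at z = 5.1.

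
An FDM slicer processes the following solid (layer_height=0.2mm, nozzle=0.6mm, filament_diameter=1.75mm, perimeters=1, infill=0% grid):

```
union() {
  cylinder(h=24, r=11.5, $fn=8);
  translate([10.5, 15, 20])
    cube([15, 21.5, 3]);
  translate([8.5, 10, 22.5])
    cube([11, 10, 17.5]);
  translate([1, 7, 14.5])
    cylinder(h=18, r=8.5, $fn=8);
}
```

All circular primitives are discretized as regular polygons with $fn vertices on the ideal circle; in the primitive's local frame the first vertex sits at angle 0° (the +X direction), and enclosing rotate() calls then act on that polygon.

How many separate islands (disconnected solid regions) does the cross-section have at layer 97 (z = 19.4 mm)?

At z = 19.4 mm: the r=11.5 cylinder gives a regular 8-gon of circumradius 11.5 (constant along its height); the cube at (10.5, 15) is not intersected at this z (z outside [20, 23]); the cube at (8.5, 10) does not reach this height (z outside [22.5, 40]); the cylinder at (1, 7): section is a regular 8-gon, circumradius r=8.5; Merging all regions: the regions partially overlap (shared area 146.47 mm²), so overlapping operands fuse into one piece — 1 connected region. Overall, the cross-section is a single solid region. Island count = 1.

1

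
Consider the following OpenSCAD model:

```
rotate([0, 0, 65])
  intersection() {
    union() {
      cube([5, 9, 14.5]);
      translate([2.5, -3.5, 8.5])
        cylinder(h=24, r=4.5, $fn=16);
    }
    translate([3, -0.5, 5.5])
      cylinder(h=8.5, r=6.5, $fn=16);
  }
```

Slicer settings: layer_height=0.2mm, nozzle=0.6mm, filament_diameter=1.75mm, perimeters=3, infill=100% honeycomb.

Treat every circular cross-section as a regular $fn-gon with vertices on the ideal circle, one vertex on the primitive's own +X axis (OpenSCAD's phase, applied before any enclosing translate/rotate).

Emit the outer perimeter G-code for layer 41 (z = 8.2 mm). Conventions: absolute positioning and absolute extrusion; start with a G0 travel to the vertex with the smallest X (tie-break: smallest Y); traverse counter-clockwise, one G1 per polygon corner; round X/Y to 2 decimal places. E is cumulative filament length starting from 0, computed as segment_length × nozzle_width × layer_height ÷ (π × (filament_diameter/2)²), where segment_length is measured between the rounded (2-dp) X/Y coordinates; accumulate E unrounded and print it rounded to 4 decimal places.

At z = 8.2 mm: the cube is present — its section is the full 5×9 rectangle; the cylinder at (2.5, -3.5) does not reach this height (z outside [8.5, 32.5]); Combining (union): only the 5×9 cube is present, so the union is just that shape — 1 connected region; the r=6.5 cylinder at (3, -0.5) contributes a regular 16-gon of circumradius 6.5; Taking the intersection: the r=6.5 cylinder at (3, -0.5) partially overlaps the result so far; clipping to the common part keeps 28.65 mm² — 1 connected region; (rotated 65° about Z; rotation is an isometry so areas/perimeters/island counts are preserved). The outline is a single polygon with 6 vertices. Extrusion per mm of travel: 0.6 × 0.2 / (π × 0.875²) = 0.049890. Accumulating E over each segment gives final E = 1.0453.

G0 X-4.77 Y2.79 Z8.20
G1 X-4.68 Y2.18 E0.0308
G1 X0.00 Y0.00 E0.2883
G1 X2.11 Y4.53 E0.5377
G1 X-2.96 Y6.90 E0.8169
G1 X-4.17 Y5.25 E0.9189
G1 X-4.77 Y2.79 E1.0453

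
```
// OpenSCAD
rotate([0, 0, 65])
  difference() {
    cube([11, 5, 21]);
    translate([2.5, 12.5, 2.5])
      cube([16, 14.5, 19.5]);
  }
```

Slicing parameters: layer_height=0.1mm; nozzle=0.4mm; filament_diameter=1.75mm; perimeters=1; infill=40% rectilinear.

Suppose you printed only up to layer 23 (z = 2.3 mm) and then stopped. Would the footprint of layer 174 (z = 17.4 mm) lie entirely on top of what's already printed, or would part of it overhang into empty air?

entirely on top

Compare the two slices. At z = 2.3: the cube is present — its section is the full 11×5 rectangle (area 55.00 mm²); the cube at (2.5, 12.5) is not intersected at this z (z outside [2.5, 22]); Taking the first minus the rest: none of the subtracted shapes is present at this height, so the 11×5 cube is unchanged — area = 55.00 mm²; (rotated 65° about Z; rotation is an isometry so areas/perimeters/island counts are preserved). At z = 17.4: the 11×5 cube contributes its full rectangle (area 55.00 mm²); the cube at (2.5, 12.5) (footprint 16×14.5) is included at this height (area 232.00 mm²); After the difference (first − rest): starting from the 11×5 cube (55.00 mm²), the 16×14.5 cube at (2.5, 12.5) misses the remaining region (no effect) — area = 55.00 mm²; (whole slice rotated 65° about Z — lengths, areas and connectivity unchanged). Checking containment: the cross-section at z = 17.4 is a subset of the cross-section at z = 2.3.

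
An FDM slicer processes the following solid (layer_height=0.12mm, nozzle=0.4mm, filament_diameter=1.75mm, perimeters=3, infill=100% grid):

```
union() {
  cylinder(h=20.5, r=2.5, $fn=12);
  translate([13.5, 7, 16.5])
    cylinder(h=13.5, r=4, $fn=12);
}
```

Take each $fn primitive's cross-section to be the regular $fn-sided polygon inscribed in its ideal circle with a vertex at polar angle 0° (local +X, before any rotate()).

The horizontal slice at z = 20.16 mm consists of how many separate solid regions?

At z = 20.16 mm: the r=2.5 cylinder contributes a regular 12-gon of circumradius 2.5; the r=4 cylinder at (13.5, 7) contributes a regular 12-gon of circumradius 4; Taking the union: the 2 present regions are separate (no shared area or edge), so areas and boundary lengths simply add and each stays a separate island — 2 connected regions. The result has 2 disconnected regions.

2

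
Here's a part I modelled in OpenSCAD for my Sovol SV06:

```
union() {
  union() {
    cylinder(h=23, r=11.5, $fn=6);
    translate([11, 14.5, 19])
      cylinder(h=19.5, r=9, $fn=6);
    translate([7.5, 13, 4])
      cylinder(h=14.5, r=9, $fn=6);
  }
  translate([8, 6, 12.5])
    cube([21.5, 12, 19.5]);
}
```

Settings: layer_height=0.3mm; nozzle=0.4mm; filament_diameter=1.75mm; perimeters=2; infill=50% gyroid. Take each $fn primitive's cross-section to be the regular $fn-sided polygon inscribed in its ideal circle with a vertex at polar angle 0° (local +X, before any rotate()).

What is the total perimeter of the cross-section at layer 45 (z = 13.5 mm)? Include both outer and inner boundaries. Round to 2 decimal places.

At z = 13.5 mm: the cylinder: section is a regular 6-gon, circumradius r=11.5 (perimeter = 2·6·11.500·sin(180°/6) = 69.00 mm); the cylinder at (11, 14.5) is not intersected at this z (z outside [19, 38.5]); the r=9 cylinder at (7.5, 13) gives a regular 6-gon of circumradius 9 (constant along its height) (perimeter = 2·6·9.000·sin(180°/6) = 54.00 mm); Combining (union): the regions partially overlap (shared area 26.12 mm²), so the edge portions inside another operand are dropped and the merged outline is re-measured after clipping — boundary = 101.03 mm; the cube at (8, 6) is present — its section is the full 21.5×12 rectangle (perimeter 67.00 mm); Combining (union): the regions partially overlap (shared area 80.64 mm²), so the edge portions inside another operand are dropped and the merged outline is re-measured after clipping — boundary = 132.11 mm. Overall, the cross-section is a single solid region. Total boundary length (outer) = 132.11 mm.

132.11 mm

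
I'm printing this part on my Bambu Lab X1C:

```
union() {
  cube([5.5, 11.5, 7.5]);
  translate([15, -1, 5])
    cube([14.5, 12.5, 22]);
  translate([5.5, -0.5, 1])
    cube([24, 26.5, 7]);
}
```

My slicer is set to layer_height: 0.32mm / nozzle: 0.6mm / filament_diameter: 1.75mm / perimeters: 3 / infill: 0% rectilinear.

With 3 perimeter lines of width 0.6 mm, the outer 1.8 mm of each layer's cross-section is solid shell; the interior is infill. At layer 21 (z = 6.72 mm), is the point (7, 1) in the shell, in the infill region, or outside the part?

shell

At z = 6.72 mm: the cube (footprint 5.5×11.5) is included at this height; the 14.5×12.5 cube at (15, -1) contributes its full rectangle; the cube at (5.5, -0.5) (footprint 24×26.5) is included at this height; Merging all regions: the regions partially overlap (shared area 174.00 mm²), so overlapping operands fuse into one piece — 1 connected region. Overall, the cross-section is a single solid region. The nearest boundary edge runs (15.00, -0.50)→(5.50, -0.50); distance from the point to it = 1.50 mm. The point is inside the cross-section, 1.50 mm from the nearest boundary — within the 1.8 mm shell band (3 × 0.6).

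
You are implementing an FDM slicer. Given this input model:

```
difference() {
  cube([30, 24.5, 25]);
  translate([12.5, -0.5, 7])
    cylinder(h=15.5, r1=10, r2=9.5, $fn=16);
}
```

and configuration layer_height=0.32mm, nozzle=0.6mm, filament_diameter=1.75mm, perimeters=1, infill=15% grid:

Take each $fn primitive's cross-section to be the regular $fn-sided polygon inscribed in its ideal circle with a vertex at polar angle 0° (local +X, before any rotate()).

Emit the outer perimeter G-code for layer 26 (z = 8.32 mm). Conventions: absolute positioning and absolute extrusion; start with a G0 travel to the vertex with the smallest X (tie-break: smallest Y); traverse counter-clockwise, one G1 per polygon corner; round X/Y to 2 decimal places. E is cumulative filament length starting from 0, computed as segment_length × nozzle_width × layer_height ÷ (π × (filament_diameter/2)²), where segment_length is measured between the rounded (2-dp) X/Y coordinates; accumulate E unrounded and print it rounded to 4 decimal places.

At z = 8.32 mm: the cube is present — its section is the full 30×24.5 rectangle; the cone at (12.5, -0.5) (r1=10→r2=9.5) has section circumradius 9.957 here — a regular 16-gon; Taking the first minus the rest: starting from the 30×24.5 cube, the cone at (12.5, -0.5) partially overlaps it — only the 141.86 mm² overlap (of its 303.55 mm²) is removed, clipping the outline — 1 connected region. The outline is a single polygon with 13 vertices. Extrusion per mm of travel: 0.6 × 0.32 / (π × 0.875²) = 0.079824. Accumulating E over each segment gives final E = 9.5265.

G0 X0.00 Y0.00 Z8.32
G1 X2.64 Y0.00 E0.2107
G1 X3.30 Y3.31 E0.4802
G1 X5.46 Y6.54 E0.7903
G1 X8.69 Y8.70 E1.1005
G1 X12.50 Y9.46 E1.4106
G1 X16.31 Y8.70 E1.7207
G1 X19.54 Y6.54 E2.0309
G1 X21.70 Y3.31 E2.3411
G1 X22.36 Y0.00 E2.6105
G1 X30.00 Y0.00 E3.2204
G1 X30.00 Y24.50 E5.1761
G1 X0.00 Y24.50 E7.5708
G1 X0.00 Y0.00 E9.5265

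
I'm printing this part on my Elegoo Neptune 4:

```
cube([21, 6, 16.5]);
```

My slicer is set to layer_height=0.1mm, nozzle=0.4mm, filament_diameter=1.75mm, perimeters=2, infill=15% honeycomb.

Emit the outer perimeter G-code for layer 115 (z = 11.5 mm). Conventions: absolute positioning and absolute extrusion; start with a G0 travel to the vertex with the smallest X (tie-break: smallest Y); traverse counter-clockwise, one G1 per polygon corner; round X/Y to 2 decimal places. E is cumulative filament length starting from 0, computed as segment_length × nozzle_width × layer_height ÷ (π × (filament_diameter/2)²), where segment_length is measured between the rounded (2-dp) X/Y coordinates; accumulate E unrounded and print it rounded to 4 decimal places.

G0 X0.00 Y0.00 Z11.50
G1 X21.00 Y0.00 E0.3492
G1 X21.00 Y6.00 E0.4490
G1 X0.00 Y6.00 E0.7982
G1 X0.00 Y0.00 E0.8980

At z = 11.5 mm: the cube is present — its section is the full 21×6 rectangle. The outline is a single polygon with 4 vertices. Extrusion per mm of travel: 0.4 × 0.1 / (π × 0.875²) = 0.016630. Accumulating E over each segment gives final E = 0.8980.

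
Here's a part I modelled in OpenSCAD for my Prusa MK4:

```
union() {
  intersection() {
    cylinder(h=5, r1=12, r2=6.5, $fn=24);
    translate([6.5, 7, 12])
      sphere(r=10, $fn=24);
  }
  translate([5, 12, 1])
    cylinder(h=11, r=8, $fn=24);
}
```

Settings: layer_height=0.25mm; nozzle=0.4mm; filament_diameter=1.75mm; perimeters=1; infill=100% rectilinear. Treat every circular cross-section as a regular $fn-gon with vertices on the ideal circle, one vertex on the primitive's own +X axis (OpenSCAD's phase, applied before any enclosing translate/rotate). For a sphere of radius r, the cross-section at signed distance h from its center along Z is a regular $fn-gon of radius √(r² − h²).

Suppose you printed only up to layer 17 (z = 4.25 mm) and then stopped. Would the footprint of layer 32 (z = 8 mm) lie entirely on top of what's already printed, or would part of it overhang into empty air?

Compare the two slices. At z = 4.25: the cone (r1=12→r2=6.5) has section circumradius 7.325 here — a regular 24-gon (area = (24/2)·7.325²·sin(360°/24) = 166.65 mm²); the r=10 sphere at (6.5, 7) slices to a regular 24-gon of circumradius 6.320 (√(r²−h²) with h=7.75 from center) (area = (24/2)·6.320²·sin(360°/24) = 124.04 mm²); Taking the intersection: the r=10 sphere at (6.5, 7) partially overlaps the cone; clipping to the common part keeps 26.54 mm² — area = 26.54 mm²; the r=8 cylinder at (5, 12) gives a regular 24-gon of circumradius 8 (constant along its height) (area = (24/2)·8.000²·sin(360°/24) = 198.77 mm²); Taking the union: the regions partially overlap — summed areas 225.32 mm² minus the doubly-counted overlap 10.55 mm² gives 214.77 mm² — area = 214.77 mm². At z = 8: the cone does not reach this height (z outside [0, 5]); the r=10 sphere at (6.5, 7) slices to a regular 24-gon of circumradius 9.165 (√(r²−h²) with h=4 from center) (area = (24/2)·9.165²·sin(360°/24) = 260.89 mm²); Keeping only the common overlap: at least one operand is absent at this height, so nothing remains; the r=8 cylinder at (5, 12) gives a regular 24-gon of circumradius 8 (constant along its height) (area = (24/2)·8.000²·sin(360°/24) = 198.77 mm²); Merging all regions: only the r=8 cylinder at (5, 12) is present, so the union is just that shape — area = 198.77 mm². Checking containment: the cross-section at z = 8 is a subset of the cross-section at z = 4.25.

entirely on top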